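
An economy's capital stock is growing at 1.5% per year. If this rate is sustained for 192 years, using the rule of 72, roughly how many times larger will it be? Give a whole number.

about 16 times

Doubling time ≈ 72/1.5 = 48.00 years.
192/48.00 ≈ 4 doublings, so about 2^4 = 16×.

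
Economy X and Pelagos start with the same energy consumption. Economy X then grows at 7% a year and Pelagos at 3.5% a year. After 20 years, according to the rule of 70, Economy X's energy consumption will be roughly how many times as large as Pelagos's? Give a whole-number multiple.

2 times

Economy X pulls ahead at 3.5 pp per year, so the ratio doubles every 70/3.5 ≈ 20.00 years.
In 20 years that's 1.00 doublings: 2^1.00 ≈ 2.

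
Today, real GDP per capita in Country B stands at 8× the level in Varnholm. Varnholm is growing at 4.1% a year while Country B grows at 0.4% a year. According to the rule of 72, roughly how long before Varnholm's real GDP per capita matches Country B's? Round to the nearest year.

The growth-rate gap is 4.1% − 0.4% = 3.7 percentage points.
So the ratio between them halves every 72/3.7 ≈ 19.46 years.
An 8× gap closes after 3 halvings: 3 × 19.46 ≈ 58 years.

around 58 years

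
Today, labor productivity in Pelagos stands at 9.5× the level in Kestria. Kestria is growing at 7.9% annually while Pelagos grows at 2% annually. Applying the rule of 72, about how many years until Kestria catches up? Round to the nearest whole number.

40 years

What matters is the difference: 5.9 pp.
Rule of 72 on the gap: the ratio halves every 72/5.9 ≈ 12.20 years.
A 9.5× gap takes log₂(9.5) ≈ 3.25 halvings to close: 3.25 × 12.20 ≈ 40 years.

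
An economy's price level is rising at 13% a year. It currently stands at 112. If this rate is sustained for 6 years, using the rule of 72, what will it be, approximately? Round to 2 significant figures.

approximately 240

Doubling time ≈ 72/13 = 5.54 years.
6 years is 6/5.54 ≈ 1.08 doublings, a factor of 2^1.08 ≈ 2.11.
112 × 2.11 ≈ 240.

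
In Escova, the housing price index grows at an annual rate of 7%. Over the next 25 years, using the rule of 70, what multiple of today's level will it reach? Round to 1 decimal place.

Doubles every ≈ 10.00 years (70/7).
25 years is 2.50 doublings; 2^2.50 ≈ 5.7×.

roughly 5.7 times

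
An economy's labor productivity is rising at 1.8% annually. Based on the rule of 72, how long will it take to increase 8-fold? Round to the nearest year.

One doubling takes 72/1.8 = 40.00 years.
8 = 2^3, so 3 doublings → 120 years.

120 years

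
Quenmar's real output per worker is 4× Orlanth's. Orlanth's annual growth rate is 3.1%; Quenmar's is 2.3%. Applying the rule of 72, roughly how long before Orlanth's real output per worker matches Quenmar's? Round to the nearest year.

The growth-rate gap is 3.1% − 2.3% = 0.8 percentage points.
So the ratio between them halves every 72/0.8 ≈ 90.00 years.
A 4× gap closes after 2 halvings: 2 × 90.00 ≈ 180 years.

around 180 years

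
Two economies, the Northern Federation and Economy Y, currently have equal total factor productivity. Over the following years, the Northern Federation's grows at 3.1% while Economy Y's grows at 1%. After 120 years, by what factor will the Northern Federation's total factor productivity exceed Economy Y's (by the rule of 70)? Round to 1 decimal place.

the Northern Federation pulls ahead at 2.1 pp per year, so the ratio doubles every 70/2.1 ≈ 33.33 years.
In 120 years that's 3.60 doublings: 2^3.60 ≈ 12.1.

about 12.1 times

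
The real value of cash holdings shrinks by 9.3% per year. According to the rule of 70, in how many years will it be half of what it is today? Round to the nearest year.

Falling at 9.3%, it halves about every 70/9.3 = 7.53 years.

approximately 8 years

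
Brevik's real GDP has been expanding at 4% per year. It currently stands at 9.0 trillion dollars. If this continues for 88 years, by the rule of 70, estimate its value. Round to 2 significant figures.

≈ 290 trillion dollars

Doubling time ≈ 70/4 = 17.50 years.
88 years is 88/17.50 ≈ 5.03 doublings, a factor of 2^5.03 ≈ 32.67.
9.0 × 32.67 ≈ 290 trillion dollars.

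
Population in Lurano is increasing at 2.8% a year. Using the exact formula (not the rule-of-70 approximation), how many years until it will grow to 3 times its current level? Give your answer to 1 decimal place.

39.8 years

t = ln(3) / ln(1 + 0.028) = 1.0986 / 0.027615 ≈ 39.78.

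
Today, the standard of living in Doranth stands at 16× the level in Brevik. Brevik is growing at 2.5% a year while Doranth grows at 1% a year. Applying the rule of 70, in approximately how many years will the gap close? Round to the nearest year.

approximately 187 years

The growth-rate gap is 2.5% − 1% = 1.5 percentage points.
So the ratio between them halves every 70/1.5 ≈ 46.67 years.
A 16× gap closes after 4 halvings: 4 × 46.67 ≈ 187 years.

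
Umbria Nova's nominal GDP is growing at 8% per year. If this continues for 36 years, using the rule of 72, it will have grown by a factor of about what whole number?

around 16 times

Doubling time ≈ 72/8 = 9.00 years.
36/9.00 ≈ 4 doublings, so about 2^4 = 16×.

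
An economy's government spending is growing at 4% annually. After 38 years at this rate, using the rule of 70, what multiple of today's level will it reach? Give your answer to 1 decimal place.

roughly 4.5 times

Doubles every ≈ 17.50 years (70/4).
38 years is 2.17 doublings; 2^2.17 ≈ 4.5×.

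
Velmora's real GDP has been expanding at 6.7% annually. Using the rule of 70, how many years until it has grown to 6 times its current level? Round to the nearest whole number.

27 years

At 6.7% it doubles every 70/6.7 ≈ 10.45 years.
Reaching 6× takes log₂(6) ≈ 2.58 doublings.
2.58 × 10.45 ≈ 27 years.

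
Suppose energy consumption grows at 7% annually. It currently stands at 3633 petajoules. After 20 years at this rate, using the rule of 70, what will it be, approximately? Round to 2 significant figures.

Doubling time ≈ 70/7 = 10.00 years.
20 years is 20/10.00 ≈ 2.00 doublings, a factor of 2^2.00 ≈ 4.00.
3633 × 4.00 ≈ 15000 petajoules.

around 15000 petajoules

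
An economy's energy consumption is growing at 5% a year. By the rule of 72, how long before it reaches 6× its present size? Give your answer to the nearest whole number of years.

37 years

One doubling takes 72/5 = 14.40 years.
Reaching 6× takes log₂(6) ≈ 2.58 doublings.
2.58 × 14.40 ≈ 37 years.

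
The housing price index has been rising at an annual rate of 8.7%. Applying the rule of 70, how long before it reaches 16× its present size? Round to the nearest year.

At 8.7% it doubles every 70/8.7 ≈ 8.05 years.
Getting to 16× needs 4 doublings: 4 × 8.05 ≈ 32 years.

≈ 32 years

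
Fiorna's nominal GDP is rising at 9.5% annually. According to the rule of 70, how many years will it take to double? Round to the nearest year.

Doubling time ≈ 70 / 9.5 = 7.37 years.

about 7 years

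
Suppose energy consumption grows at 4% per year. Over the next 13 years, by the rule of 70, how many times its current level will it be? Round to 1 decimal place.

roughly 1.7 times

Doubles every ≈ 17.50 years (70/4).
13 years is 0.74 doublings; 2^0.74 ≈ 1.7×.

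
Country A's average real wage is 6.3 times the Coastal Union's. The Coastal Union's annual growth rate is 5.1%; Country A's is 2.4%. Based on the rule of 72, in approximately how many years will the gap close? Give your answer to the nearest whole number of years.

around 71 years

the Coastal Union gains on Country A at 5.1% − 2.4% = 2.7 points a year.
At that relative rate the gap halves every 72/2.7 ≈ 26.67 years.
A 6.3 times gap takes log₂(6.3) ≈ 2.66 halvings to close: 2.66 × 26.67 ≈ 71 years.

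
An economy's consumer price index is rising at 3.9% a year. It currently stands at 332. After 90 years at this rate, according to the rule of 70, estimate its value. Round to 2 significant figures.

Doubling time ≈ 70/3.9 = 17.95 years.
90 years is 90/17.95 ≈ 5.01 doublings, a factor of 2^5.01 ≈ 32.22.
332 × 32.22 ≈ 11000.

approximately 11000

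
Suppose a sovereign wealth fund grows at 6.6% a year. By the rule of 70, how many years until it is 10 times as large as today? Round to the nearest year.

around 35 years

One doubling takes 70/6.6 = 10.61 years.
Reaching 10× takes log₂(10) ≈ 3.32 doublings.
3.32 × 10.61 ≈ 35 years.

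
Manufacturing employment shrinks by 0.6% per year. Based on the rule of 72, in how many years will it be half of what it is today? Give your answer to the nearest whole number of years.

Falling at 0.6%, it halves about every 72/0.6 = 120.00 years.

approximately 120 years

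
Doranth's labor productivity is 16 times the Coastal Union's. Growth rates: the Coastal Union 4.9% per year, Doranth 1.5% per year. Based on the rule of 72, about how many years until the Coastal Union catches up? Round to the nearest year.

What matters is the difference: 3.4 pp.
Rule of 72 on the gap: the ratio halves every 72/3.4 ≈ 21.18 years.
A 16 times gap closes after 4 halvings: 4 × 21.18 ≈ 85 years.

roughly 85 years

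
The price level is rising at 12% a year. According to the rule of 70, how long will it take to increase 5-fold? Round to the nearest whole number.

Doubling time ≈ 70/12 = 5.83 years.
5× is log₂ 5 ≈ 2.32 doublings, so ≈ 2.32 × 5.83 = 14 years.

≈ 14 years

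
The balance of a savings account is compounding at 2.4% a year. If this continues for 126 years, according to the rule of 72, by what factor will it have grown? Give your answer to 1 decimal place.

Doubles every ≈ 30.00 years (72/2.4).
126 years is 4.20 doublings; 2^4.20 ≈ 18.4×.

around 18.4 times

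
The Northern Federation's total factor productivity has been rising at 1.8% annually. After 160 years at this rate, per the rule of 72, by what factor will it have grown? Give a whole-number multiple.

Doubling time ≈ 72/1.8 = 40.00 years.
160/40.00 ≈ 4 doublings, so about 2^4 = 16×.

16 times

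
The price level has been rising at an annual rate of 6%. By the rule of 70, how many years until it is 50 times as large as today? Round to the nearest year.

about 66 years

One doubling takes 70/6 = 11.67 years.
Reaching 50× takes log₂(50) ≈ 5.64 doublings.
5.64 × 11.67 ≈ 66 years.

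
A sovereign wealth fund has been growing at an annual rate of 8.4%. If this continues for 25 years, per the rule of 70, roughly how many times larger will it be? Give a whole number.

At 8.4% one doubling takes ≈ 8.33 years; 25 years is 3 of them, so ×8.

roughly 8 times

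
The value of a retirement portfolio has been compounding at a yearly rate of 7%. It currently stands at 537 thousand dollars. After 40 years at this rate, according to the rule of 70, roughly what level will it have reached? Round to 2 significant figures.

roughly 8600 thousand dollars

Doubling time ≈ 70/7 = 10.00 years.
40 years is 40/10.00 ≈ 4.00 doublings, a factor of 2^4.00 ≈ 16.00.
537 × 16.00 ≈ 8600 thousand dollars.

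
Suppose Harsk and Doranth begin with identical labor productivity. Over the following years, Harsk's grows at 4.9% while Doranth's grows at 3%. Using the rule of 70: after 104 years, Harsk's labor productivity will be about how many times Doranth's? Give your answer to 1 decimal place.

Rate gap = 4.9% − 3% = 1.9 points.
The ratio doubles every 70/1.9 ≈ 36.84 years.
104/36.84 ≈ 2.82 doublings → ratio ≈ 2^2.82 ≈ 7.1.

about 7.1 times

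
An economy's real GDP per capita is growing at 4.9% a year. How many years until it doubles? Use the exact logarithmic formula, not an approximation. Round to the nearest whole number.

t = ln(2) / ln(1 + 0.049) = 0.6931 / 0.047837 ≈ 14.49.
≈ 14 years.

14 years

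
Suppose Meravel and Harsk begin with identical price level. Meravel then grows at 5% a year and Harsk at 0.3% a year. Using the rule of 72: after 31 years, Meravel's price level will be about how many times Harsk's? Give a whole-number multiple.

≈ 4 times

Only the 4.7-point difference matters.
72/4.7 ≈ 15.32 years per doubling of the ratio; 31 years gives 2.02 doublings, so ≈ 4×.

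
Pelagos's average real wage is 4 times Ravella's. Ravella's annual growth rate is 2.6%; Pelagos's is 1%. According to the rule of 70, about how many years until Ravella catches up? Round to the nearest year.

approximately 88 years

Ravella gains on Pelagos at 2.6% − 1% = 1.6 points a year.
At that relative rate the gap halves every 70/1.6 ≈ 43.75 years.
A 4 times gap closes after 2 halvings: 2 × 43.75 ≈ 88 years.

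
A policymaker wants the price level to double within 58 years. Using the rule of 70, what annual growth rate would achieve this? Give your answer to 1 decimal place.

70 / 58 ≈ 1.21, so about 1.2% annually.

about 1.2% annually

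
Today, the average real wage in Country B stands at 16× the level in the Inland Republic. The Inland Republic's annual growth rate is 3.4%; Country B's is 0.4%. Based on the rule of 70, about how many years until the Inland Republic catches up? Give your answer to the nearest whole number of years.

What matters is the difference: 3 pp.
Rule of 70 on the gap: the ratio halves every 70/3 ≈ 23.33 years.
A 16× gap closes after 4 halvings: 4 × 23.33 ≈ 93 years.

roughly 93 years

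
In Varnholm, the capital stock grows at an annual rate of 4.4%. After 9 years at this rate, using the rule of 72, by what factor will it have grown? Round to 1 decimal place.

Doubles every ≈ 16.36 years (72/4.4).
9 years is 0.55 doublings; 2^0.55 ≈ 1.5×.

≈ 1.5 times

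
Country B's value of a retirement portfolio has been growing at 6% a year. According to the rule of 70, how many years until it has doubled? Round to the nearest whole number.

70/6 ≈ 11.67, so it doubles roughly every 12 years.

around 12 years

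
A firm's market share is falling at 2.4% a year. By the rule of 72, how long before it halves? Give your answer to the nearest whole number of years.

about 30 years

The rule works in reverse for decay: 72/2.4 ≈ 30.00 years to halve.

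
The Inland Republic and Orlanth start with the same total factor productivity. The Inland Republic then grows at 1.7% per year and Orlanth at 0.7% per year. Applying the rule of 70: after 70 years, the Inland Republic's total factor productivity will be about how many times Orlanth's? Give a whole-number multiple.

Rate gap = 1.7% − 0.7% = 1 point.
The ratio doubles every 70/1 ≈ 70.00 years.
70/70.00 ≈ 1.00 doublings → ratio ≈ 2^1.00 ≈ 2.

about 2 times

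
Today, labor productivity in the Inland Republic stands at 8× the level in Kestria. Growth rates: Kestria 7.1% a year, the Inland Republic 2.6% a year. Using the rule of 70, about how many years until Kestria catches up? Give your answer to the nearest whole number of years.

47 years

What matters is the difference: 4.5 pp.
Rule of 70 on the gap: the ratio halves every 70/4.5 ≈ 15.56 years.
An 8× gap closes after 3 halvings: 3 × 15.56 ≈ 47 years.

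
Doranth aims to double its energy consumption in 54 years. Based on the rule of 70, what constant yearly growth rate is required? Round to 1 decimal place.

about 1.3%

70 / 54 ≈ 1.30, so about 1.3% per year.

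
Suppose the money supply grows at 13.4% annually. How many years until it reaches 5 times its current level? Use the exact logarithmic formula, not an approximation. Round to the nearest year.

13 years

t = ln(5) / ln(1 + 0.134) = 1.6094 / 0.125751 ≈ 12.80.
≈ 13 years.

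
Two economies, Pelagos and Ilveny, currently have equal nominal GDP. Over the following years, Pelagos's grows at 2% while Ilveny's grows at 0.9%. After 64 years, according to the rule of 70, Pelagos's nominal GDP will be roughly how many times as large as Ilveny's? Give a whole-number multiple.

Only the 1.1-point difference matters.
70/1.1 ≈ 63.64 years per doubling of the ratio; 64 years gives 1.01 doublings, so ≈ 2×.

≈ 2 times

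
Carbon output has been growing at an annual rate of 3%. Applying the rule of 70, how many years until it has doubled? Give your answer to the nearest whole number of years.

≈ 23 years

Doubling time ≈ 70 / 3 = 23.33 years.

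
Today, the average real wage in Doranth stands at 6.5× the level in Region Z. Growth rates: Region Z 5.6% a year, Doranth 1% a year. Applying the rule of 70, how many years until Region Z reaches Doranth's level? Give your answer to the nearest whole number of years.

approximately 41 years

Region Z gains on Doranth at 5.6% − 1% = 4.6 points a year.
At that relative rate the gap halves every 70/4.6 ≈ 15.22 years.
A 6.5× gap takes log₂(6.5) ≈ 2.70 halvings to close: 2.70 × 15.22 ≈ 41 years.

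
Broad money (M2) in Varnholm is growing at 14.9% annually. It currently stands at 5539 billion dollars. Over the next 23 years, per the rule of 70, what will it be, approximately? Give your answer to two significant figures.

approximately 160000 billion dollars

Doubling time ≈ 70/14.9 = 4.70 years.
23 years is 23/4.70 ≈ 4.89 doublings, a factor of 2^4.89 ≈ 29.65.
5539 × 29.65 ≈ 160000 billion dollars.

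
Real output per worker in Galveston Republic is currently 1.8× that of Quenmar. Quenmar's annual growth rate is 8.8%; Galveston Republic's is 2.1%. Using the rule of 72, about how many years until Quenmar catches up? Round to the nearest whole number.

Quenmar gains on Galveston Republic at 8.8% − 2.1% = 6.7 points a year.
At that relative rate the gap halves every 72/6.7 ≈ 10.75 years.
A 1.8× gap takes log₂(1.8) ≈ 0.85 halvings to close: 0.85 × 10.75 ≈ 9 years.

around 9 years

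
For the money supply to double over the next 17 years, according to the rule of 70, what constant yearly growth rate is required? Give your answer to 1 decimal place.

70 / 17 ≈ 4.12, so about 4.1% per year.

roughly 4.1%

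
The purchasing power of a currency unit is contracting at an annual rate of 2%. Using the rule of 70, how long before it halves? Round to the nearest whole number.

Halving time ≈ 70 / 2 = 35.00 → 35 years.

approximately 35 years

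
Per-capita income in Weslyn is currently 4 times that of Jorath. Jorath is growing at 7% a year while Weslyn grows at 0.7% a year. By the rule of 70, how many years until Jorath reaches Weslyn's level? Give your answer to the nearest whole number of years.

22 years

What matters is the difference: 6.3 pp.
Rule of 70 on the gap: the ratio halves every 70/6.3 ≈ 11.11 years.
A 4 times gap closes after 2 halvings: 2 × 11.11 ≈ 22 years.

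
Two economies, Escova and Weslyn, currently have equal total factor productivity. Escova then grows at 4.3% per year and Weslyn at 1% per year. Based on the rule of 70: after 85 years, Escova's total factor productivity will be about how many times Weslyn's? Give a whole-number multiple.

≈ 16 times

Rate gap = 4.3% − 1% = 3.3 points.
The ratio doubles every 70/3.3 ≈ 21.21 years.
85/21.21 ≈ 4.01 doublings → ratio ≈ 2^4.01 ≈ 16.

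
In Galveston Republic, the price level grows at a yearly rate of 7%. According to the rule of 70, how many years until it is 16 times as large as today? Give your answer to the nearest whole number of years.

One doubling takes 70/7 = 10.00 years.
Getting to 16× needs 4 doublings: 4 × 10.00 ≈ 40 years.

around 40 years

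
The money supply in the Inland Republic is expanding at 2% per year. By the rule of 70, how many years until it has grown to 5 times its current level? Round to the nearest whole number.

roughly 81 years

One doubling takes 70/2 = 35.00 years.
5× is log₂ 5 ≈ 2.32 doublings, so ≈ 2.32 × 35.00 = 81 years.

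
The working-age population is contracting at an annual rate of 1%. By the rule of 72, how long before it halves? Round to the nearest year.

The rule works in reverse for decay: 72/1 ≈ 72.00 years to halve.

72 years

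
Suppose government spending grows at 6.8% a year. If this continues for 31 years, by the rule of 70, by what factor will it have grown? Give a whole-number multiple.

70/6.8 ≈ 10.29 years per doubling.
31 years fits 3 doublings: 2^3 = 8.

around 8 times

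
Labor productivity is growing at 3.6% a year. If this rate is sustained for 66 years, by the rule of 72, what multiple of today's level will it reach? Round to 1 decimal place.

≈ 9.8 times

Doubles every ≈ 20.00 years (72/3.6).
66 years is 3.30 doublings; 2^3.30 ≈ 9.8×.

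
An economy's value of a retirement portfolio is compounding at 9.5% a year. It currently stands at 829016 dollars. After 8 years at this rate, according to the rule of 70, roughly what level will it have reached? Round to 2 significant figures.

around 1800000 dollars

Doubling time ≈ 70/9.5 = 7.37 years.
8 years is 8/7.37 ≈ 1.09 doublings, a factor of 2^1.09 ≈ 2.13.
829016 × 2.13 ≈ 1800000 dollars.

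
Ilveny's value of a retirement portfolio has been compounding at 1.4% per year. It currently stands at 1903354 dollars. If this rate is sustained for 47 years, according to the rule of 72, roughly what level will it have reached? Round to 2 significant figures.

about 3600000 dollars

Doubling time ≈ 72/1.4 = 51.43 years.
47 years is 47/51.43 ≈ 0.91 doublings, a factor of 2^0.91 ≈ 1.88.
1903354 × 1.88 ≈ 3600000 dollars.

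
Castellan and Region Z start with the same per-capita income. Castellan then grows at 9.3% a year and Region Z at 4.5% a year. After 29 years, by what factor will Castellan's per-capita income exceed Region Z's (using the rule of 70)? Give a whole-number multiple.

Rate gap = 9.3% − 4.5% = 4.8 points.
The ratio doubles every 70/4.8 ≈ 14.58 years.
29/14.58 ≈ 1.99 doublings → ratio ≈ 2^1.99 ≈ 4.

4 times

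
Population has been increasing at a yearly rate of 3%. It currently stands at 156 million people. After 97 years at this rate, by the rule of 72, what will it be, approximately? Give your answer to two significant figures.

2600 million people

It doubles every 72/3 ≈ 24.00 years, so 97 years is 4.04 doublings.
2^4.04 ≈ 16.45; 156 × 16.45 ≈ 2600 million people.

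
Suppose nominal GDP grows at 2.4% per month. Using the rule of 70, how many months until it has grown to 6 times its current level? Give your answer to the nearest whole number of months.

At 2.4% it doubles every 70/2.4 ≈ 29.17 months.
Reaching 6× takes log₂(6) ≈ 2.58 doublings.
2.58 × 29.17 ≈ 75 months.

≈ 75 months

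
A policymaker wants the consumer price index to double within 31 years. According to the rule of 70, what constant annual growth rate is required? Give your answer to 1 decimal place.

approximately 2.3% a year

70 / 31 ≈ 2.26, so about 2.3% a year.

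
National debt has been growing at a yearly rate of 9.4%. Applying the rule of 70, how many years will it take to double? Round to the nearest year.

Doubling time ≈ 70 / 9.4 = 7.45 years.

roughly 7 years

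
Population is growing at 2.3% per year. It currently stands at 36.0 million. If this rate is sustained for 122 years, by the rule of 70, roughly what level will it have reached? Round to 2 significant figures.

Doubling time ≈ 70/2.3 = 30.43 years.
122 years is 122/30.43 ≈ 4.01 doublings, a factor of 2^4.01 ≈ 16.11.
36.0 × 16.11 ≈ 580 million.

≈ 580 million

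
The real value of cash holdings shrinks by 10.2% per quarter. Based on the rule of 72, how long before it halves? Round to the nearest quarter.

around 7 quarters

The rule works in reverse for decay: 72/10.2 ≈ 7.06 quarters to halve.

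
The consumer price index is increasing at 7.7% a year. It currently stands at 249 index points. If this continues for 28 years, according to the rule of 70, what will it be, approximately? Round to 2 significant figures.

approximately 2100 index points

Doubling time ≈ 70/7.7 = 9.09 years.
28 years is 28/9.09 ≈ 3.08 doublings, a factor of 2^3.08 ≈ 8.46.
249 × 8.46 ≈ 2100 index points.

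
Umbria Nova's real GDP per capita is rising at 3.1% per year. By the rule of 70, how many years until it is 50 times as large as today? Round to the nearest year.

about 127 years

One doubling takes 70/3.1 = 22.58 years.
Reaching 50× takes log₂(50) ≈ 5.64 doublings.
5.64 × 22.58 ≈ 127 years.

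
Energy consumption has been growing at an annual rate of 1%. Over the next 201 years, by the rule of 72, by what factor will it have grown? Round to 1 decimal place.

Doubles every ≈ 72.00 years (72/1).
201 years is 2.79 doublings; 2^2.79 ≈ 6.9×.

≈ 6.9 times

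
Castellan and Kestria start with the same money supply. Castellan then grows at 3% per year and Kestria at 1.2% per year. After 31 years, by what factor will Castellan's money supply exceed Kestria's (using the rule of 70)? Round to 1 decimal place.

Castellan pulls ahead at 1.8 pp per year, so the ratio doubles every 70/1.8 ≈ 38.89 years.
In 31 years that's 0.80 doublings: 2^0.80 ≈ 1.7.

around 1.7 times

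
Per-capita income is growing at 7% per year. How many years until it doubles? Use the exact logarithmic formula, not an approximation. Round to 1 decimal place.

t = ln(2) / ln(1 + 0.07) = 0.6931 / 0.067659 ≈ 10.24.

10.2 years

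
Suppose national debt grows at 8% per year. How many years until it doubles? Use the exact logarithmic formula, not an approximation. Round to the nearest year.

9 years

t = ln(2) / ln(1 + 0.08) = 0.6931 / 0.076961 ≈ 9.01.
≈ 9 years.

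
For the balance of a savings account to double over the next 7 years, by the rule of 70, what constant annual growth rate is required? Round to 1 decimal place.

roughly 10.0%

70 / 7 ≈ 10.00, so about 10.0% annually.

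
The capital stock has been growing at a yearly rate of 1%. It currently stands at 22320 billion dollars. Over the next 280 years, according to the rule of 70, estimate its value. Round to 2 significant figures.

It doubles every 70/1 ≈ 70.00 years, so 280 years is 4.00 doublings.
2^4.00 ≈ 16.00; 22320 × 16.00 ≈ 360000 billion dollars.

≈ 360000 billion dollars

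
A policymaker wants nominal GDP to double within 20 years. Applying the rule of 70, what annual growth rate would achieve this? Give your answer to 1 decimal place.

70 / 20 ≈ 3.50, so about 3.5% annually.

approximately 3.5%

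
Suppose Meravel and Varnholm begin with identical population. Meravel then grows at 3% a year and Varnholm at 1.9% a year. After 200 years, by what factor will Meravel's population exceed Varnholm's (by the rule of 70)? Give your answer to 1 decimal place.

≈ 8.8 times

Rate gap = 3% − 1.9% = 1.1 points.
The ratio doubles every 70/1.1 ≈ 63.64 years.
200/63.64 ≈ 3.14 doublings → ratio ≈ 2^3.14 ≈ 8.8.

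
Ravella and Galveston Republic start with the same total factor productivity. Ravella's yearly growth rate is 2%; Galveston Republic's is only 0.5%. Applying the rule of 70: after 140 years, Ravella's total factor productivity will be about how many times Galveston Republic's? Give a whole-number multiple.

Ravella pulls ahead at 1.5 pp per year, so the ratio doubles every 70/1.5 ≈ 46.67 years.
In 140 years that's 3.00 doublings: 2^3.00 ≈ 8.

about 8 times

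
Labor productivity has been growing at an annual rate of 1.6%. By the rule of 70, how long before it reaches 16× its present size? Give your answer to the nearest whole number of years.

One doubling takes 70/1.6 = 43.75 years.
Getting to 16× needs 4 doublings: 4 × 43.75 ≈ 175 years.

roughly 175 years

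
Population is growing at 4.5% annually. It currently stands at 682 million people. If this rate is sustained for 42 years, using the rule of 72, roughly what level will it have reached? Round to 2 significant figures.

It doubles every 72/4.5 ≈ 16.00 years, so 42 years is 2.63 doublings.
2^2.63 ≈ 6.19; 682 × 6.19 ≈ 4200 million people.

4200 million people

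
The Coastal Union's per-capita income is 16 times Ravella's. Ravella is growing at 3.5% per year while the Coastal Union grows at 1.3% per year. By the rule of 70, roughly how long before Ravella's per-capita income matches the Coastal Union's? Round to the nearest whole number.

Ravella gains on the Coastal Union at 3.5% − 1.3% = 2.2 points a year.
At that relative rate the gap halves every 70/2.2 ≈ 31.82 years.
A 16 times gap closes after 4 halvings: 4 × 31.82 ≈ 127 years.

approximately 127 years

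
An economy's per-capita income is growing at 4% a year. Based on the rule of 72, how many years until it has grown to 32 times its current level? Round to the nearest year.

≈ 90 years

One doubling takes 72/4 = 18.00 years.
Getting to 32× needs 5 doublings: 5 × 18.00 ≈ 90 years.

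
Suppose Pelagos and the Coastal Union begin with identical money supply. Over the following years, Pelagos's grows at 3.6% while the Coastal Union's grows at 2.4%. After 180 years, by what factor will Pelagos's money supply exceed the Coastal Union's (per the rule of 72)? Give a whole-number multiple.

≈ 8 times

Pelagos pulls ahead at 1.2 pp per year, so the ratio doubles every 72/1.2 ≈ 60.00 years.
In 180 years that's 3.00 doublings: 2^3.00 ≈ 8.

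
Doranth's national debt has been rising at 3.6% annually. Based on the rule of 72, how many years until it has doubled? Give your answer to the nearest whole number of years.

Doubling time ≈ 72 / 3.6 = 20.00 years.

roughly 20 years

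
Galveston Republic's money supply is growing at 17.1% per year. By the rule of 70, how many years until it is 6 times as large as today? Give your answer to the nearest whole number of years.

roughly 11 years

One doubling takes 70/17.1 = 4.09 years.
6× is log₂ 6 ≈ 2.58 doublings, so ≈ 2.58 × 4.09 = 11 years.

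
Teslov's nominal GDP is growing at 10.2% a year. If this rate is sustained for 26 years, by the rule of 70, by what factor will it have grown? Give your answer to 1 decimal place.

Doubling time ≈ 70/10.2 = 6.86 years.
26 years / 6.86 ≈ 3.79 doublings → factor 2^3.79 ≈ 13.8.

around 13.8 times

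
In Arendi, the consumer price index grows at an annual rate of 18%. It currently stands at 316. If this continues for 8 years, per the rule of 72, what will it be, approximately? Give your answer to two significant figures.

It doubles every 72/18 ≈ 4.00 years, so 8 years is 2.00 doublings.
2^2.00 ≈ 4.00; 316 × 4.00 ≈ 1300.

approximately 1300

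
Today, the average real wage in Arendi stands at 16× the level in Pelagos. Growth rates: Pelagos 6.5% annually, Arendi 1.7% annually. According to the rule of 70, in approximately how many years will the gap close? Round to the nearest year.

58 years

The growth-rate gap is 6.5% − 1.7% = 4.8 percentage points.
So the ratio between them halves every 70/4.8 ≈ 14.58 years.
A 16× gap closes after 4 halvings: 4 × 14.58 ≈ 58 years.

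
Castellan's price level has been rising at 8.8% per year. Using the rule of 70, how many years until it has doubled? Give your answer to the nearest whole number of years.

roughly 8 years

At 8.8%, doubling takes about 70/8.8 = 7.95 years.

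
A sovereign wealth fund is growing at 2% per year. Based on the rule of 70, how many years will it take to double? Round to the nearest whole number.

At 2%, doubling takes about 70/2 = 35.00 years.

roughly 35 years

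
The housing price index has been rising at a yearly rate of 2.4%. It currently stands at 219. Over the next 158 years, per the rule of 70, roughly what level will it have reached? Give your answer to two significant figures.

Doubling time ≈ 70/2.4 = 29.17 years.
158 years is 158/29.17 ≈ 5.42 doublings, a factor of 2^5.42 ≈ 42.81.
219 × 42.81 ≈ 9400.

around 9400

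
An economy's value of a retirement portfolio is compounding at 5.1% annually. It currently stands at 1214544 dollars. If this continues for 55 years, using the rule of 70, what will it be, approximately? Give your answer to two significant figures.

approximately 20000000 dollars

It doubles every 70/5.1 ≈ 13.73 years, so 55 years is 4.01 doublings.
2^4.01 ≈ 16.11; 1214544 × 16.11 ≈ 20000000 dollars.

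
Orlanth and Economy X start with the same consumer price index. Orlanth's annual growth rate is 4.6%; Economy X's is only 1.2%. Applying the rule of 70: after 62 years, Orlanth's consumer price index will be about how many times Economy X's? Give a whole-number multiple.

≈ 8 times

Only the 3.4-point difference matters.
70/3.4 ≈ 20.59 years per doubling of the ratio; 62 years gives 3.01 doublings, so ≈ 8×.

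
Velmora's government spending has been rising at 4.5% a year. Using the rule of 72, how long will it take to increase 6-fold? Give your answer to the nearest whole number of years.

approximately 41 years

One doubling takes 72/4.5 = 16.00 years.
6× is log₂ 6 ≈ 2.58 doublings, so ≈ 2.58 × 16.00 = 41 years.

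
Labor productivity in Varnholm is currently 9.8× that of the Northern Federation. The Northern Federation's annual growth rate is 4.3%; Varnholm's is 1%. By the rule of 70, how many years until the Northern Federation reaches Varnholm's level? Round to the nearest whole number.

70 years

The growth-rate gap is 4.3% − 1% = 3.3 percentage points.
So the ratio between them halves every 70/3.3 ≈ 21.21 years.
A 9.8× gap takes log₂(9.8) ≈ 3.29 halvings to close: 3.29 × 21.21 ≈ 70 years.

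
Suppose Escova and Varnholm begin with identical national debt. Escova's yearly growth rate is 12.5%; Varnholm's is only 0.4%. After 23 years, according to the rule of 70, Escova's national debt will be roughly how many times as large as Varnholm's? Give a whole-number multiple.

Rate gap = 12.5% − 0.4% = 12.1 points.
The ratio doubles every 70/12.1 ≈ 5.79 years.
23/5.79 ≈ 3.97 doublings → ratio ≈ 2^3.97 ≈ 16.

≈ 16 times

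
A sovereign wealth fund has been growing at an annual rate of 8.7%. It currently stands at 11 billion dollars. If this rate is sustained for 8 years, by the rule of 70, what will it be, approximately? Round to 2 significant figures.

It doubles every 70/8.7 ≈ 8.05 years, so 8 years is 0.99 doublings.
2^0.99 ≈ 1.99; 11 × 1.99 ≈ 22 billion dollars.

≈ 22 billion dollars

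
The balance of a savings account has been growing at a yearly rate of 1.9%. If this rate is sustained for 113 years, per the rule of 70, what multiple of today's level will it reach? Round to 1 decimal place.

Doubles every ≈ 36.84 years (70/1.9).
113 years is 3.07 doublings; 2^3.07 ≈ 8.4×.

8.4 times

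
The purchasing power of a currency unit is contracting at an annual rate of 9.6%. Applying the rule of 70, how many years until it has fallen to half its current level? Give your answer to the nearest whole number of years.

The rule works in reverse for decay: 70/9.6 ≈ 7.29 years to halve.

approximately 7 years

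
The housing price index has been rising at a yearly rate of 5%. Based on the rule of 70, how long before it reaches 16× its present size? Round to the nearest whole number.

One doubling takes 70/5 = 14.00 years.
16× is 4 doublings, so 4 × 14.00 ≈ 56 years.

about 56 years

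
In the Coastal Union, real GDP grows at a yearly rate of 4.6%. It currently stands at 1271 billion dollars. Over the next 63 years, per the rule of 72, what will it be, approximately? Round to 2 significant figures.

It doubles every 72/4.6 ≈ 15.65 years, so 63 years is 4.03 doublings.
2^4.03 ≈ 16.34; 1271 × 16.34 ≈ 21000 billion dollars.

around 21000 billion dollars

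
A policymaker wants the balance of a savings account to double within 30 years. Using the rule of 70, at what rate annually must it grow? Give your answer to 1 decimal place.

70 / 30 ≈ 2.33, so about 2.3% annually.

approximately 2.3% annually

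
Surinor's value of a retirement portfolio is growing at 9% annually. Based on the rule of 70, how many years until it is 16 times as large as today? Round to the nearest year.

Doubling time ≈ 70/9 = 7.78 years.
16× is 4 doublings, so 4 × 7.78 ≈ 31 years.

around 31 years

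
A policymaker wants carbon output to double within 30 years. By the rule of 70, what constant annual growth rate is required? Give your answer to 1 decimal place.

70 / 30 ≈ 2.33, so about 2.3% annually.

about 2.3%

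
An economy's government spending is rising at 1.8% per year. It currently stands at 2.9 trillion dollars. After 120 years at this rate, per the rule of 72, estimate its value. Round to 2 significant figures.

Doubling time ≈ 72/1.8 = 40.00 years.
120 years is 120/40.00 ≈ 3.00 doublings, a factor of 2^3.00 ≈ 8.00.
2.9 × 8.00 ≈ 23 trillion dollars.

approximately 23 trillion dollars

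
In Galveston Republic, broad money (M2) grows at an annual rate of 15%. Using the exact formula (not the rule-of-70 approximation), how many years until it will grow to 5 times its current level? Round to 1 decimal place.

t = ln(5) / ln(1 + 0.15) = 1.6094 / 0.139762 ≈ 11.52.

11.5 years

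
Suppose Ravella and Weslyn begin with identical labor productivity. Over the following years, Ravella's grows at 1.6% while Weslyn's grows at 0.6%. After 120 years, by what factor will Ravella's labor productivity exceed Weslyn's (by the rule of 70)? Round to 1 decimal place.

Only the 1-point difference matters.
70/1 ≈ 70.00 years per doubling of the ratio; 120 years gives 1.71 doublings, so ≈ 3.3×.

≈ 3.3 times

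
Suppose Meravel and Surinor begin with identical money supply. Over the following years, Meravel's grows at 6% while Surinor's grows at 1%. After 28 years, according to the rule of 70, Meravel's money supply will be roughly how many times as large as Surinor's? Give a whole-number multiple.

Only the 5-point difference matters.
70/5 ≈ 14.00 years per doubling of the ratio; 28 years gives 2.00 doublings, so ≈ 4×.

about 4 times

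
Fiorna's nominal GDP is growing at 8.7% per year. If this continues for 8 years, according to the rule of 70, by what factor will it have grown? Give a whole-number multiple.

around 2 times

Doubling time ≈ 70/8.7 = 8.05 years.
8/8.05 ≈ 1 doubling, so about 2^1 = 2×.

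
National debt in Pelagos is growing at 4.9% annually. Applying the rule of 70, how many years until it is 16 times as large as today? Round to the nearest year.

approximately 57 years

Doubling time ≈ 70/4.9 = 14.29 years.
Getting to 16× needs 4 doublings: 4 × 14.29 ≈ 57 years.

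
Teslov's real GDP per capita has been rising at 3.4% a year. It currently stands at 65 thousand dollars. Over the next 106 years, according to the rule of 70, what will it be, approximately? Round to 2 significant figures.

Doubling time ≈ 70/3.4 = 20.59 years.
106 years is 106/20.59 ≈ 5.15 doublings, a factor of 2^5.15 ≈ 35.51.
65 × 35.51 ≈ 2300 thousand dollars.

around 2300 thousand dollars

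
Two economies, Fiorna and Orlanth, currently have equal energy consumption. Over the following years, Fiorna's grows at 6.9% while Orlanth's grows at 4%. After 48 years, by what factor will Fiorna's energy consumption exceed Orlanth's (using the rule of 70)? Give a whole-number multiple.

Rate gap = 6.9% − 4% = 2.9 points.
The ratio doubles every 70/2.9 ≈ 24.14 years.
48/24.14 ≈ 1.99 doublings → ratio ≈ 2^1.99 ≈ 4.

about 4 times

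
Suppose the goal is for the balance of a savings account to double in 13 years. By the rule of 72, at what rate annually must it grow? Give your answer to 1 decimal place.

≈ 5.5% annually

72 / 13 ≈ 5.54, so about 5.5% annually.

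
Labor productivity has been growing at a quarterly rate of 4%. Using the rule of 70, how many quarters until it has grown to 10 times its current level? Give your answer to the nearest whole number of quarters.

One doubling takes 70/4 = 17.50 quarters.
10× is log₂ 10 ≈ 3.32 doublings, so ≈ 3.32 × 17.50 = 58 quarters.

≈ 58 quarters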